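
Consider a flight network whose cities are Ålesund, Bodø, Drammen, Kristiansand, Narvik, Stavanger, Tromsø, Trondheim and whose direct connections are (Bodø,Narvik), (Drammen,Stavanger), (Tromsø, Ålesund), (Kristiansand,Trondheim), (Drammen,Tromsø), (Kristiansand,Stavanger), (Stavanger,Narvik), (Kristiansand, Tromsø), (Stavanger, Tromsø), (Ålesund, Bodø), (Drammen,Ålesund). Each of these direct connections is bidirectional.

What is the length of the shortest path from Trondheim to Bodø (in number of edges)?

Distance 0: Trondheim.
Distance 1: Kristiansand.
Distance 2: Stavanger, Tromsø.
Distance 3: Ålesund, Drammen, Narvik.
Distance 4: Bodø — contains Bodø.

4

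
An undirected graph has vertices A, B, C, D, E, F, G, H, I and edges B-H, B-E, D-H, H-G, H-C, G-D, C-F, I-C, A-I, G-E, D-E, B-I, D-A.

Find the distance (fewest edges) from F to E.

4

Distance 0: F.
Distance 1: C.
Distance 2: H, I.
Distance 3: A, B, D, G.
Distance 4: E — contains E.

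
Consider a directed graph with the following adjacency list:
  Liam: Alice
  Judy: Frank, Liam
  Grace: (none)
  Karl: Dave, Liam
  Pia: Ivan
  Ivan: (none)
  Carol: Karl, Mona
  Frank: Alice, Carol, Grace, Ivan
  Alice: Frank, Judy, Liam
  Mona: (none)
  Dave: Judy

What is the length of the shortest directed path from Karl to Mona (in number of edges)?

Distance 0: Karl.
Distance 1: Dave, Liam.
Distance 2: Alice, Judy.
Distance 3: Frank.
Distance 4: Carol, Grace, Ivan.
Distance 5: Mona — contains Mona.

5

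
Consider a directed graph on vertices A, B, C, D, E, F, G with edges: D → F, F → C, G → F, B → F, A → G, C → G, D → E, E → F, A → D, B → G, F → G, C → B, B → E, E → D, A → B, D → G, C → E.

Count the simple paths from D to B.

3

D→E→F→C→B
D→F→C→B
D→G→F→C→B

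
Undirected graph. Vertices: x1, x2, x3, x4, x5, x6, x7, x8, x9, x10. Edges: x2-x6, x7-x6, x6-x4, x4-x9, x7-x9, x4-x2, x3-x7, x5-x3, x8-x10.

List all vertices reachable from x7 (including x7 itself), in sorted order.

x2, x3, x4, x5, x6, x7, x9

Start at x7.
Its neighbours: x3, x6, x9.
Then their neighbours: x2, x4, x5.
Nothing further is reachable.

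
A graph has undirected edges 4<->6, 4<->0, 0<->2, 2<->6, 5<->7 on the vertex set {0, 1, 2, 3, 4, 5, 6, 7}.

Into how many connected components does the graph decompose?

From 0: component {0, 2, 4, 6}.
From 1: component {1}.
From 3: component {3}.
From 5: component {5, 7}.
That's 4 components.

4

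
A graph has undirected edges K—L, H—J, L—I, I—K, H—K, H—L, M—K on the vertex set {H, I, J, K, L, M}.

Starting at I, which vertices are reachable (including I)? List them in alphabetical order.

Start at I.
Its neighbours: K, L.
Then their neighbours: H, M.
Then next layer: J.
Every vertex is now reached.

H, I, J, K, L, M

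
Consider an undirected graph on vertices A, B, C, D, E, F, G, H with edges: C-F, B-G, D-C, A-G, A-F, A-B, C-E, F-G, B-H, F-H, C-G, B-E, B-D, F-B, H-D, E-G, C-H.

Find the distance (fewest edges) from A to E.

2

Distance 0: A.
Distance 1: B, F, G.
Distance 2: C, D, E, H — contains E.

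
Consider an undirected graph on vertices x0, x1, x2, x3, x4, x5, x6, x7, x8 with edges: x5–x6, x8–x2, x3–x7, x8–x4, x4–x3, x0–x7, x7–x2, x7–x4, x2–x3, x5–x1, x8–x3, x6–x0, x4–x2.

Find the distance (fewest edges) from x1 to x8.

6

Distance 0: x1.
Distance 1: x5.
Distance 2: x6.
Distance 3: x0.
Distance 4: x7.
Distance 5: x2, x3, x4.
Distance 6: x8 — contains x8.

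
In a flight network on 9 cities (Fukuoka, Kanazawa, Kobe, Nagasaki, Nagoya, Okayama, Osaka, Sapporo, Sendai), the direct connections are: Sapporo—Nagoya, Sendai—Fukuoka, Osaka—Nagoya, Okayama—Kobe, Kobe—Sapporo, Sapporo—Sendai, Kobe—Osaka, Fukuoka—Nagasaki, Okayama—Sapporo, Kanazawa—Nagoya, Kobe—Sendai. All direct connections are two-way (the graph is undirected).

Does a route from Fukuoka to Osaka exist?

Yes

Explore from Fukuoka.
Distance 1: reach Nagasaki, Sendai.
Distance 2: reach Kobe, Sapporo.
Distance 3: reach Nagoya, Okayama, Osaka.
Found Osaka.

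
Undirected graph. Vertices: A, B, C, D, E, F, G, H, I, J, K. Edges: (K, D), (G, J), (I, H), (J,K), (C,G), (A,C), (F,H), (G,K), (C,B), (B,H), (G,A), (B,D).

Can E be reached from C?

Explore from C.
Distance 1: reach A, B, G.
Distance 2: reach D, H, J, K.
Distance 3: reach F, I.
The search is exhausted without reaching E; it lies in a different component.

No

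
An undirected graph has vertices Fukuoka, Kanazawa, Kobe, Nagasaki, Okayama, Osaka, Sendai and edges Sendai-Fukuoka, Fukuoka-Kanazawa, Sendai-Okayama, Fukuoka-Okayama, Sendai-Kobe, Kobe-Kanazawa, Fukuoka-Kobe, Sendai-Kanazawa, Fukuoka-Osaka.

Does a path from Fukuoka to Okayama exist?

Explore from Fukuoka.
Distance 1: reach Kanazawa, Kobe, Okayama, Osaka, Sendai.
Found Okayama.

Yes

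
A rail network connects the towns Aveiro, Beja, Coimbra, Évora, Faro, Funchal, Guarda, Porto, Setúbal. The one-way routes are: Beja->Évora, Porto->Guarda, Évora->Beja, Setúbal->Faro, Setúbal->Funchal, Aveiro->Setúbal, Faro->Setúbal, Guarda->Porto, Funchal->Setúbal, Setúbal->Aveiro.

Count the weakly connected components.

4

From Aveiro: component {Aveiro, Faro, Funchal, Setúbal}.
From Beja: component {Beja, Évora}.
From Coimbra: component {Coimbra}.
From Guarda: component {Guarda, Porto}.
That's 4 components.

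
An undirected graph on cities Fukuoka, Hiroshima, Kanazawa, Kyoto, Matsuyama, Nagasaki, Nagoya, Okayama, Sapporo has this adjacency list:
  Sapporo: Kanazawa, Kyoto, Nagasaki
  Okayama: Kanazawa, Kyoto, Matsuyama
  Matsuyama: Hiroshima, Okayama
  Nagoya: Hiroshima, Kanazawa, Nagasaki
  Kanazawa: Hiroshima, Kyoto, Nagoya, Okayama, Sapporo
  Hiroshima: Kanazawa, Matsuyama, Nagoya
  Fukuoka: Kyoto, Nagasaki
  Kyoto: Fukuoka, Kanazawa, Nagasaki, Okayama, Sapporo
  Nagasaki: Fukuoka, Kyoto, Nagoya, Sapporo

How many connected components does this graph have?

1

From Fukuoka: component {Fukuoka, Hiroshima, Kanazawa, Kyoto, Matsuyama, Nagasaki, Nagoya, Okayama, Sapporo}.
That's 1 component.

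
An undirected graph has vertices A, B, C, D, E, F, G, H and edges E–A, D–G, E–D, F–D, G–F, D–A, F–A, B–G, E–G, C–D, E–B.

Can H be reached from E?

No

Explore from E.
Distance 1: reach A, B, D, G.
Distance 2: reach C, F.
The search is exhausted without reaching H; it lies in a different component.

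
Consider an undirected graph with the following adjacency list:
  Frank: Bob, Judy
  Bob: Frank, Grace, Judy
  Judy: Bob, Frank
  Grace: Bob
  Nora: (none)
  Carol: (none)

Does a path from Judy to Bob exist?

Explore from Judy.
Distance 1: reach Bob, Frank.
Found Bob.

Yes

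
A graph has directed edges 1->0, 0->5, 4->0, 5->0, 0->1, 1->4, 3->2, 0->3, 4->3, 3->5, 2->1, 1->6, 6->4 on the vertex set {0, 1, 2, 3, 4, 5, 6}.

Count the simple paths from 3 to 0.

4

3→2→1→0
3→2→1→4→0
3→2→1→6→4→0
3→5→0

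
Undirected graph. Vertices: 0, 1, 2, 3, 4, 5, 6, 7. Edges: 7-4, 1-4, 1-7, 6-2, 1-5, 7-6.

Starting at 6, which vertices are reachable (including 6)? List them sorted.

Start at 6.
Its neighbours: 2, 7.
Then their neighbours: 1, 4.
Then next layer: 5.
Nothing further is reachable.

1, 2, 4, 5, 6, 7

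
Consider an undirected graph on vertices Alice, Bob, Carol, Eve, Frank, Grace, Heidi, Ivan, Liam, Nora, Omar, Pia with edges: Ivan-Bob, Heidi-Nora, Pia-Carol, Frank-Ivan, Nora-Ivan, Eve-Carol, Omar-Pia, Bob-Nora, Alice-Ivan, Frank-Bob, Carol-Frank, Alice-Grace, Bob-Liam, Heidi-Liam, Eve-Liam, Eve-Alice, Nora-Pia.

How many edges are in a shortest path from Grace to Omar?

Distance 0: Grace.
Distance 1: Alice.
Distance 2: Eve, Ivan.
Distance 3: Bob, Carol, Frank, Liam, Nora.
Distance 4: Heidi, Pia.
Distance 5: Omar — contains Omar.

5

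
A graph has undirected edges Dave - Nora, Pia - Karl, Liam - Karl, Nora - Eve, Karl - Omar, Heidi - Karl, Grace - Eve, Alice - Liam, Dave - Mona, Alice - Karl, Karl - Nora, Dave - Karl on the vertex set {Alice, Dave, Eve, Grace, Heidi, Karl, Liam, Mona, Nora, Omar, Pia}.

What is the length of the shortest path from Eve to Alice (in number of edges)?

3

Distance 0: Eve.
Distance 1: Grace, Nora.
Distance 2: Dave, Karl.
Distance 3: Alice, Heidi, Liam, Mona, Omar, Pia — contains Alice.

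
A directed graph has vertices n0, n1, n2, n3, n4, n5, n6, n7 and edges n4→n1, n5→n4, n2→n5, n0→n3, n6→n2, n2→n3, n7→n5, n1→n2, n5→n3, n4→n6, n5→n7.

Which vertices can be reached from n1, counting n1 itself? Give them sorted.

n1, n2, n3, n4, n5, n6, n7

Start at n1.
Its neighbours: n2.
Then their neighbours: n3, n5.
Then next layer: n4, n7.
Then next layer: n6.
Nothing further is reachable.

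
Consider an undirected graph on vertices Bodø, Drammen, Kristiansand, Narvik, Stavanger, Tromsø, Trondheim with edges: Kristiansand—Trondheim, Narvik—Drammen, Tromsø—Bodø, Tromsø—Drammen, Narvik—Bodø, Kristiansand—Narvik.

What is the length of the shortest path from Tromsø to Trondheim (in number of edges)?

4

Distance 0: Tromsø.
Distance 1: Bodø, Drammen.
Distance 2: Narvik.
Distance 3: Kristiansand.
Distance 4: Trondheim — contains Trondheim.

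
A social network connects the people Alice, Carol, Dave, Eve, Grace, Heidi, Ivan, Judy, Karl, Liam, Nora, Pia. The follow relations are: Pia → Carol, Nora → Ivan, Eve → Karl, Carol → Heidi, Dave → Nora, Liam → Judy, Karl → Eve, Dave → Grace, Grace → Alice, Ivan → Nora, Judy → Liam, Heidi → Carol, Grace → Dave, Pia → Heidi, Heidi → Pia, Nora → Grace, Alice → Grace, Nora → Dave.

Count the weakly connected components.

From Alice: component {Alice, Dave, Grace, Ivan, Nora}.
From Carol: component {Carol, Heidi, Pia}.
From Eve: component {Eve, Karl}.
From Judy: component {Judy, Liam}.
That's 4 components.

4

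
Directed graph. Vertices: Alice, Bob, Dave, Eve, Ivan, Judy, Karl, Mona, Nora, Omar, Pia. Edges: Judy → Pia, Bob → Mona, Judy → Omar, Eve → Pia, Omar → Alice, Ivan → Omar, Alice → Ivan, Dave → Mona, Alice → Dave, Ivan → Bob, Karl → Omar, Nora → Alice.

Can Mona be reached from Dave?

Yes

Explore from Dave.
Distance 1: reach Mona.
Found Mona.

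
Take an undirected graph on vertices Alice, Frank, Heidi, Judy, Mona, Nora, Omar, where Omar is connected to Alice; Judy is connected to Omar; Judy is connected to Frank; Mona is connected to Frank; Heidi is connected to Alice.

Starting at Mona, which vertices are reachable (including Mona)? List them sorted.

Alice, Frank, Heidi, Judy, Mona, Omar

Start at Mona.
Its neighbours: Frank.
Then their neighbours: Judy.
Then next layer: Omar.
Then next layer: Alice.
Then next layer: Heidi.
Nothing further is reachable.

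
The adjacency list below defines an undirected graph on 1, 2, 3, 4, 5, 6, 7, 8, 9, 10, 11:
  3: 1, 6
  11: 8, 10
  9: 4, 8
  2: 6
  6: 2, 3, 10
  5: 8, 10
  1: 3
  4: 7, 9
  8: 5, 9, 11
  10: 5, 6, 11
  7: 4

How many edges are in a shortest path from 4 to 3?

6

Distance 0: 4.
Distance 1: 7, 9.
Distance 2: 8.
Distance 3: 5, 11.
Distance 4: 10.
Distance 5: 6.
Distance 6: 2, 3 — contains 3.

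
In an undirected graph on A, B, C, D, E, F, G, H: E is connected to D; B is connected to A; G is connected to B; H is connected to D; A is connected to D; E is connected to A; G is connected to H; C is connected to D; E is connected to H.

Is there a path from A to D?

Explore from A.
Distance 1: reach B, D, E.
Found D.

Yes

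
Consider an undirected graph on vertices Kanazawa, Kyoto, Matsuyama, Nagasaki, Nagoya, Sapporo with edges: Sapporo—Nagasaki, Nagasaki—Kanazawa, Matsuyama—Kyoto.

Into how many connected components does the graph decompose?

From Kanazawa: component {Kanazawa, Nagasaki, Sapporo}.
From Kyoto: component {Kyoto, Matsuyama}.
From Nagoya: component {Nagoya}.
That's 3 components.

3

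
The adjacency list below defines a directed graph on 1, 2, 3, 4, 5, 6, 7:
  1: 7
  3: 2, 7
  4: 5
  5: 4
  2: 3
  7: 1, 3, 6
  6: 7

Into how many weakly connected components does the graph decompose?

From 1: component {1, 2, 3, 6, 7}.
From 4: component {4, 5}.
That's 2 components.

2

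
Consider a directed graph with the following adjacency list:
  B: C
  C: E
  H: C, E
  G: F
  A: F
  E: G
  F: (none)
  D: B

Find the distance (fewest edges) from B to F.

Distance 0: B.
Distance 1: C.
Distance 2: E.
Distance 3: G.
Distance 4: F — contains F.

4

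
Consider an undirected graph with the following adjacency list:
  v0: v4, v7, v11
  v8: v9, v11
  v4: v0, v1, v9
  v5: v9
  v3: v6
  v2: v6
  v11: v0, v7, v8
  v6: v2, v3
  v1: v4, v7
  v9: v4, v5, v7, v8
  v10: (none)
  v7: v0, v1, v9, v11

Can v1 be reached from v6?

Explore from v6.
Distance 1: reach v2, v3.
The search is exhausted without reaching v1; it lies in a different component.

No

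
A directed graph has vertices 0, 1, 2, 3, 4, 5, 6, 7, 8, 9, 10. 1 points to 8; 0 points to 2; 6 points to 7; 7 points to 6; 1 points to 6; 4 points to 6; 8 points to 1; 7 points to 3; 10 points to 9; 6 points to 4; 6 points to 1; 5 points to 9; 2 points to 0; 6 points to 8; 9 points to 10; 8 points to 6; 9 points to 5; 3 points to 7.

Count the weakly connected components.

From 0: component {0, 2}.
From 1: component {1, 3, 4, 6, 7, 8}.
From 5: component {5, 9, 10}.
That's 3 components.

3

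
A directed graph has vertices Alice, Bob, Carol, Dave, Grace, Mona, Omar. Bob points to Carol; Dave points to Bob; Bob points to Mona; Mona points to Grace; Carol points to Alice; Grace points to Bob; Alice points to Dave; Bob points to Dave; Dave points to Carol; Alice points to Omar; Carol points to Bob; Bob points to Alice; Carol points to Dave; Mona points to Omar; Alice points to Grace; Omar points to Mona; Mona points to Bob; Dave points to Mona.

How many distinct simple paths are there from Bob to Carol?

3

Bob→Alice→Dave→Carol
Bob→Carol
Bob→Dave→Carol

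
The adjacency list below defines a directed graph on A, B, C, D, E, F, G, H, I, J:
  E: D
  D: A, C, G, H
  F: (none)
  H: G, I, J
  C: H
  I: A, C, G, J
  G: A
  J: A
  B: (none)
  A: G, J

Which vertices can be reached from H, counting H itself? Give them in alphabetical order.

A, C, G, H, I, J

Start at H.
Its neighbours: G, I, J.
Then their neighbours: A, C.
Nothing further is reachable.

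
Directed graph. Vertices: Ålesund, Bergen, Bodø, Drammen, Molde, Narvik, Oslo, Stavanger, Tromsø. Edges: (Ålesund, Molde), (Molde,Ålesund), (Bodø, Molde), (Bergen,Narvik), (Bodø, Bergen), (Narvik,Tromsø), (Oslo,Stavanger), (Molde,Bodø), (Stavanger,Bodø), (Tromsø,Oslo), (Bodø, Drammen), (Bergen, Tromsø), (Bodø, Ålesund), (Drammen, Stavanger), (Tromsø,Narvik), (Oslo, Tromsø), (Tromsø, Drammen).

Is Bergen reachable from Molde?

Explore from Molde.
Distance 1: reach Ålesund, Bodø.
Distance 2: reach Bergen, Drammen.
Found Bergen.

Yes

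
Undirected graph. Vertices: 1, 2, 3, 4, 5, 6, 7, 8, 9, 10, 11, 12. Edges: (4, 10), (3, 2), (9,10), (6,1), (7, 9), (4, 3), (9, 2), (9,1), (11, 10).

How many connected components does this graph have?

From 1: component {1, 2, 3, 4, 6, 7, 9, 10, 11}.
From 5: component {5}.
From 8: component {8}.
From 12: component {12}.
That's 4 components.

4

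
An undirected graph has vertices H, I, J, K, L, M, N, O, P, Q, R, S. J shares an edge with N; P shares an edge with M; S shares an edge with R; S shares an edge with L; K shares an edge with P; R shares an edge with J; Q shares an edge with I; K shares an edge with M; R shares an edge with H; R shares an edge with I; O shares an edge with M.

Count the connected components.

2

From H: component {H, I, J, L, N, Q, R, S}.
From K: component {K, M, O, P}.
That's 2 components.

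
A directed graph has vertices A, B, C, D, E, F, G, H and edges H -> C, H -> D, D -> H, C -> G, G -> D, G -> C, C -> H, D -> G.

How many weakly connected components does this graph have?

From A: component {A}.
From B: component {B}.
From C: component {C, D, G, H}.
From E: component {E}.
From F: component {F}.
That's 5 components.

5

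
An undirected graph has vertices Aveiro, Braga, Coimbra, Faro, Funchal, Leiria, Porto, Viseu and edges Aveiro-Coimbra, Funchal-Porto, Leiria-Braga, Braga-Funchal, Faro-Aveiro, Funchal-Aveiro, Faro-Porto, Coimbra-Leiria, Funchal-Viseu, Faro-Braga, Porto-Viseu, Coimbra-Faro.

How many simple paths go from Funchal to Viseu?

Funchal–Aveiro–Coimbra–Faro–Porto–Viseu
Funchal–Aveiro–Coimbra–Leiria–Braga–Faro–Porto–Viseu
Funchal–Aveiro–Faro–Porto–Viseu
Funchal–Braga–Faro–Porto–Viseu
Funchal–Braga–Leiria–Coimbra–Aveiro–Faro–Porto–Viseu
Funchal–Braga–Leiria–Coimbra–Faro–Porto–Viseu
Funchal–Porto–Viseu
Funchal–Viseu

8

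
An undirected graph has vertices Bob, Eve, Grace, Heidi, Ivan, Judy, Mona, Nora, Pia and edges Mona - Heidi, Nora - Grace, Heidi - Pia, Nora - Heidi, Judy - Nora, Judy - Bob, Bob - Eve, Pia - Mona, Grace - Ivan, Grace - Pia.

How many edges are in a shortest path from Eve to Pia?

5

Distance 0: Eve.
Distance 1: Bob.
Distance 2: Judy.
Distance 3: Nora.
Distance 4: Grace, Heidi.
Distance 5: Ivan, Mona, Pia — contains Pia.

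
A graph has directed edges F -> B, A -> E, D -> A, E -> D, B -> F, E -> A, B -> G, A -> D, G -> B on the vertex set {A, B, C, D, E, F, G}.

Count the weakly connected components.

From A: component {A, D, E}.
From B: component {B, F, G}.
From C: component {C}.
That's 3 components.

3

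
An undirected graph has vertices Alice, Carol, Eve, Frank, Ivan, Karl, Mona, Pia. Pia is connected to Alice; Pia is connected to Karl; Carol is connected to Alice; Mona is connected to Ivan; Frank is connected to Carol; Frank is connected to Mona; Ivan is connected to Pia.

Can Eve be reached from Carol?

No

Explore from Carol.
Distance 1: reach Alice, Frank.
Distance 2: reach Mona, Pia.
Distance 3: reach Ivan, Karl.
The search is exhausted without reaching Eve; it lies in a different component.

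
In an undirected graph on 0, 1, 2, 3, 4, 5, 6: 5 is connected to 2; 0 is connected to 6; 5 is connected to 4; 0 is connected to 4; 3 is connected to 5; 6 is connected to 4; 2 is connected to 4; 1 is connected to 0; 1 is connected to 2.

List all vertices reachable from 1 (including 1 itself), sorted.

Start at 1.
Its neighbours: 0, 2.
Then their neighbours: 4, 5, 6.
Then next layer: 3.
Every vertex is now reached.

0, 1, 2, 3, 4, 5, 6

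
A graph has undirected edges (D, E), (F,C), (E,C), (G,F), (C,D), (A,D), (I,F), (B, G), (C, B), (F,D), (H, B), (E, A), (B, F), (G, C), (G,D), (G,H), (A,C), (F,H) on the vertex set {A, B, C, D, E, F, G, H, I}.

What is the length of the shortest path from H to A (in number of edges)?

3

Distance 0: H.
Distance 1: B, F, G.
Distance 2: C, D, I.
Distance 3: A, E — contains A.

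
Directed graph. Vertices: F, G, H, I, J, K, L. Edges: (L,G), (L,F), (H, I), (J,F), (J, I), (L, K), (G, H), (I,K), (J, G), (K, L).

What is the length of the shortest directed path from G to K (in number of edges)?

3

Distance 0: G.
Distance 1: H.
Distance 2: I.
Distance 3: K — contains K.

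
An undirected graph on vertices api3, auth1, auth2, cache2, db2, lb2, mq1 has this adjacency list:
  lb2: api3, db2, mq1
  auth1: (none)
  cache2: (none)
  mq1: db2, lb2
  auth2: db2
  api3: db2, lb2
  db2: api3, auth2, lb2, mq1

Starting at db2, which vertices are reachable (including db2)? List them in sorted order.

api3, auth2, db2, lb2, mq1

Start at db2.
Its neighbours: api3, auth2, lb2, mq1.
Nothing further is reachable.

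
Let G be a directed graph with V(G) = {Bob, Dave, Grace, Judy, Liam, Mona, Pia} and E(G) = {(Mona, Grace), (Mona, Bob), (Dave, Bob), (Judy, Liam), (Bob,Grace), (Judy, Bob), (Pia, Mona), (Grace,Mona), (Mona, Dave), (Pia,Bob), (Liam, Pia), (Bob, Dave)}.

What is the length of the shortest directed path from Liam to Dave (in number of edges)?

Distance 0: Liam.
Distance 1: Pia.
Distance 2: Bob, Mona.
Distance 3: Dave, Grace — contains Dave.

3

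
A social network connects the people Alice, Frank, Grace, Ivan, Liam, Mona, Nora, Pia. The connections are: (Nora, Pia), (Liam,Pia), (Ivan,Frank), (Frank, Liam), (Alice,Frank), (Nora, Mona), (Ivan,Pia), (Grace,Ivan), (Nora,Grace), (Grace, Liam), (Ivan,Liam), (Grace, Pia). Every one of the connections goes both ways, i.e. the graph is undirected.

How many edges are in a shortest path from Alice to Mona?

Distance 0: Alice.
Distance 1: Frank.
Distance 2: Ivan, Liam.
Distance 3: Grace, Pia.
Distance 4: Nora.
Distance 5: Mona — contains Mona.

5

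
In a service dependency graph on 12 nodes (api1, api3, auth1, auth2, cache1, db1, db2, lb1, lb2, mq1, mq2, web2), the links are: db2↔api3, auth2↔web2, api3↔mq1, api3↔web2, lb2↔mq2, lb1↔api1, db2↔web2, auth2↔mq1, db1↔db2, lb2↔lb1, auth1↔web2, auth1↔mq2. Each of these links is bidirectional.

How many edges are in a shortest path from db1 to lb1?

Distance 0: db1.
Distance 1: db2.
Distance 2: api3, web2.
Distance 3: auth1, auth2, mq1.
Distance 4: mq2.
Distance 5: lb2.
Distance 6: lb1 — contains lb1.

6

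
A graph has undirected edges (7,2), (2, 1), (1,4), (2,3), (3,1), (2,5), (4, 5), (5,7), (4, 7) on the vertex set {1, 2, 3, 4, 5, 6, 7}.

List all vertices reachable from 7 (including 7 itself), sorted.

Start at 7.
Its neighbours: 2, 4, 5.
Then their neighbours: 1, 3.
Nothing further is reachable.

1, 2, 3, 4, 5, 7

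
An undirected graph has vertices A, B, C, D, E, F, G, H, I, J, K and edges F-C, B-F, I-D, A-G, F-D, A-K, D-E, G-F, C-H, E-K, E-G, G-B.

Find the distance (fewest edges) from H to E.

4

Distance 0: H.
Distance 1: C.
Distance 2: F.
Distance 3: B, D, G.
Distance 4: A, E, I — contains E.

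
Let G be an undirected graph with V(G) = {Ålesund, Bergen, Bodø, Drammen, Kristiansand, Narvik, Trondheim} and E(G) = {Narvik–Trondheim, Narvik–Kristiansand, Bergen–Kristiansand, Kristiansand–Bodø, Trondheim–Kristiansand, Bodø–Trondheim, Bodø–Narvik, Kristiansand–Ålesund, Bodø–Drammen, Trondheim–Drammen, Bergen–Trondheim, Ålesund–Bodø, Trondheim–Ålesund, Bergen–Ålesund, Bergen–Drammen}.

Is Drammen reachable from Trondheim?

Explore from Trondheim.
Distance 1: reach Ålesund, Bergen, Bodø, Drammen, Kristiansand, Narvik.
Found Drammen.

Yes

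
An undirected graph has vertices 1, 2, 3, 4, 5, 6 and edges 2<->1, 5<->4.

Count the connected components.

4

From 1: component {1, 2}.
From 3: component {3}.
From 4: component {4, 5}.
From 6: component {6}.
That's 4 components.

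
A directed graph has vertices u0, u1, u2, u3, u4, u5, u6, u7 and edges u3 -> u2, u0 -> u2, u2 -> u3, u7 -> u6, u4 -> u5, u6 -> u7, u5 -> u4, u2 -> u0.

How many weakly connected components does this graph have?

From u0: component {u0, u2, u3}.
From u1: component {u1}.
From u4: component {u4, u5}.
From u6: component {u6, u7}.
That's 4 components.

4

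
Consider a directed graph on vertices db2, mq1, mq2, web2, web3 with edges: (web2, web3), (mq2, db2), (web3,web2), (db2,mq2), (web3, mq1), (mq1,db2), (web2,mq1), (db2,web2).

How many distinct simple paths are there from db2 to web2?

db2→web2

1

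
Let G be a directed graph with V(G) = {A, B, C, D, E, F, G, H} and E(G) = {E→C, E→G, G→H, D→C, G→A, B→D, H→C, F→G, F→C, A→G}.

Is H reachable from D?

Explore from D.
Distance 1: reach C.
The search from D is exhausted; no directed path reaches H.

No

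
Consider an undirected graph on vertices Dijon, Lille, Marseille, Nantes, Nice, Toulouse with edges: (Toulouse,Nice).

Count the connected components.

From Dijon: component {Dijon}.
From Lille: component {Lille}.
From Marseille: component {Marseille}.
From Nantes: component {Nantes}.
From Nice: component {Nice, Toulouse}.
That's 5 components.

5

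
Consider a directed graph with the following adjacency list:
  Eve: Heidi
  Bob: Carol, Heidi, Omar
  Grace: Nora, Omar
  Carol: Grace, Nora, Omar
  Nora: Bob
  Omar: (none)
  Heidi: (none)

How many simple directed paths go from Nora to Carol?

Nora→Bob→Carol

1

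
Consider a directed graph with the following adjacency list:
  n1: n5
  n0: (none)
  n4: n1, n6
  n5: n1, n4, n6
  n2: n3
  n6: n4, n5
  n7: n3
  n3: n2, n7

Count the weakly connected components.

From n0: component {n0}.
From n1: component {n1, n4, n5, n6}.
From n2: component {n2, n3, n7}.
That's 3 components.

3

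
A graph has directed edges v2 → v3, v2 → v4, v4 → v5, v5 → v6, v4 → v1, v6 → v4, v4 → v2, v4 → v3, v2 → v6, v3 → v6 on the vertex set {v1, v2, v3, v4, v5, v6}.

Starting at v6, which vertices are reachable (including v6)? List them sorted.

v1, v2, v3, v4, v5, v6

Start at v6.
Its neighbours: v4.
Then their neighbours: v1, v2, v3, v5.
Every vertex is now reached.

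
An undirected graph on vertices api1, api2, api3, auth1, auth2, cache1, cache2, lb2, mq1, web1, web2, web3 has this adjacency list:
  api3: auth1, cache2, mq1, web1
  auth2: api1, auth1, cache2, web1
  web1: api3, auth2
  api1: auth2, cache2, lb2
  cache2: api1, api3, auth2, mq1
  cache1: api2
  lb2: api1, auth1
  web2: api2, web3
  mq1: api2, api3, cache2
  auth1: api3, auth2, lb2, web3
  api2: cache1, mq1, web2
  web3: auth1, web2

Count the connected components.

1

From api1: component {api1, api2, api3, auth1, auth2, cache1, cache2, lb2, mq1, web1, web2, web3}.
That's 1 component.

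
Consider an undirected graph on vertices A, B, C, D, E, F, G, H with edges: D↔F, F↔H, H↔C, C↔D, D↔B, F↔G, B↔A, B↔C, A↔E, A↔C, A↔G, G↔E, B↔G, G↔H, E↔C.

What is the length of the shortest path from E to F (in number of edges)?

2

Distance 0: E.
Distance 1: A, C, G.
Distance 2: B, D, F, H — contains F.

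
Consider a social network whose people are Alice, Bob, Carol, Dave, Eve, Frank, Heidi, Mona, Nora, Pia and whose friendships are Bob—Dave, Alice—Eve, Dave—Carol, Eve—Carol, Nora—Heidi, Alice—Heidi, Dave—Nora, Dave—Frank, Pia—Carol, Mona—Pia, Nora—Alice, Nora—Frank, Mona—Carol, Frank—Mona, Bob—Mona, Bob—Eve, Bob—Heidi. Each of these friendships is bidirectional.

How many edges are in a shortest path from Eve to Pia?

2

Distance 0: Eve.
Distance 1: Alice, Bob, Carol.
Distance 2: Dave, Heidi, Mona, Nora, Pia — contains Pia.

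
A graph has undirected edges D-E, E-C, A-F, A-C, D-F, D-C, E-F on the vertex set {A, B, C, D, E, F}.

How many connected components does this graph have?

2

From A: component {A, C, D, E, F}.
From B: component {B}.
That's 2 components.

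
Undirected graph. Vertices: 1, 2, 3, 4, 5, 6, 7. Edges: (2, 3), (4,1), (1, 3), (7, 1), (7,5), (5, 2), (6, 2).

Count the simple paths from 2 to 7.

2

2–3–1–7
2–5–7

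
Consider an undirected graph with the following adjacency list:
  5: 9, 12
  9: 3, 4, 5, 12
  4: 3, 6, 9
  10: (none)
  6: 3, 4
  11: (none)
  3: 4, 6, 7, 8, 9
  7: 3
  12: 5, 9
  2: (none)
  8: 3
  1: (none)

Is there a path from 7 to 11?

No

Explore from 7.
Distance 1: reach 3.
Distance 2: reach 4, 6, 8, 9.
Distance 3: reach 5, 12.
The search is exhausted without reaching 11; it lies in a different component.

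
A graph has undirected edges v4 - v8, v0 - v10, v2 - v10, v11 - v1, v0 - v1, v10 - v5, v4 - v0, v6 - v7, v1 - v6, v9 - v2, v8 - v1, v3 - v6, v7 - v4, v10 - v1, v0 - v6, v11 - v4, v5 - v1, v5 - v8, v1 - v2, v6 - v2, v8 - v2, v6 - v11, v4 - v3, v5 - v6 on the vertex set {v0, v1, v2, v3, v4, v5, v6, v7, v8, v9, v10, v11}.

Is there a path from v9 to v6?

Yes

Explore from v9.
Distance 1: reach v2.
Distance 2: reach v1, v6, v8, v10.
Found v6.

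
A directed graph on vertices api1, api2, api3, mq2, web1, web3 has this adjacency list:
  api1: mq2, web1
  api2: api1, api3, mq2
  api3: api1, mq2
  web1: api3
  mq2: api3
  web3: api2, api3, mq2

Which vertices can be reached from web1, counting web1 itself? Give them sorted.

Start at web1.
Its neighbours: api3.
Then their neighbours: api1, mq2.
Nothing further is reachable.

api1, api3, mq2, web1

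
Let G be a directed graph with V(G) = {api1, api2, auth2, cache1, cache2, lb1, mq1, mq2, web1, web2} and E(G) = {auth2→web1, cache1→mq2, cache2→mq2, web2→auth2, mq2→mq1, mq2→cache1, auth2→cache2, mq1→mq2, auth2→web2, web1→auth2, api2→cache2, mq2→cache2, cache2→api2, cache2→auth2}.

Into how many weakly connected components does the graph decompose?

3

From api1: component {api1}.
From api2: component {api2, auth2, cache1, cache2, mq1, mq2, web1, web2}.
From lb1: component {lb1}.
That's 3 components.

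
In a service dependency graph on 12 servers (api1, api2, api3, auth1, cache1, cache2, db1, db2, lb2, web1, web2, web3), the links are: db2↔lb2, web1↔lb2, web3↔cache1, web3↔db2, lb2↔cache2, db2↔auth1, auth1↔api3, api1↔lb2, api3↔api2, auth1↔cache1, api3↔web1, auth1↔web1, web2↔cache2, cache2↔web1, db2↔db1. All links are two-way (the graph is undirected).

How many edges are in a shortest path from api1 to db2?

2

Distance 0: api1.
Distance 1: lb2.
Distance 2: cache2, db2, web1 — contains db2.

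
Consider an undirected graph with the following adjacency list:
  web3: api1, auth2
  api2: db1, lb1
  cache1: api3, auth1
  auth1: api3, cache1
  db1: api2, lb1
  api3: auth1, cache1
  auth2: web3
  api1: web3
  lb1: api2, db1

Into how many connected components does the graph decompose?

3

From api1: component {api1, auth2, web3}.
From api2: component {api2, db1, lb1}.
From api3: component {api3, auth1, cache1}.
That's 3 components.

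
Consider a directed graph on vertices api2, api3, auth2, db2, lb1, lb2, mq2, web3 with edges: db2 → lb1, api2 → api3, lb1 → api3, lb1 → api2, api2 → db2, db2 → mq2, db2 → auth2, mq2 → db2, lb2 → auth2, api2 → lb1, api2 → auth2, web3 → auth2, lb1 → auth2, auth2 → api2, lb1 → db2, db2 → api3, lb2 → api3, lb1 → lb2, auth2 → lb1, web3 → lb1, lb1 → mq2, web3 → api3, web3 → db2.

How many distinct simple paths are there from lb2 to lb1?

lb2→auth2→api2→db2→lb1
lb2→auth2→api2→lb1
lb2→auth2→lb1

3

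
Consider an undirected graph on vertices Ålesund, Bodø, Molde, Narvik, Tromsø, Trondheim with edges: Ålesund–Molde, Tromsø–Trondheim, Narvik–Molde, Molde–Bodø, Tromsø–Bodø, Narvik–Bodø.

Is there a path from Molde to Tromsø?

Yes

Explore from Molde.
Distance 1: reach Ålesund, Bodø, Narvik.
Distance 2: reach Tromsø.
Found Tromsø.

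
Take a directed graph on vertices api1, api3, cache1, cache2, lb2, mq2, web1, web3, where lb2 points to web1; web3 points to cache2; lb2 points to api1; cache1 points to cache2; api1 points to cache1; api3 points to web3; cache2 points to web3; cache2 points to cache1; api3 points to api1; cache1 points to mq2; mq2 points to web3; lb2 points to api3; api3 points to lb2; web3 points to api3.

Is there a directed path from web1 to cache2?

No

web1 has no outgoing edges, so nothing is reachable from it.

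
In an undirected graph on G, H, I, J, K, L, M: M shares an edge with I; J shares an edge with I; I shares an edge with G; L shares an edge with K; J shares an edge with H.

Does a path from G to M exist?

Explore from G.
Distance 1: reach I.
Distance 2: reach J, M.
Found M.

Yes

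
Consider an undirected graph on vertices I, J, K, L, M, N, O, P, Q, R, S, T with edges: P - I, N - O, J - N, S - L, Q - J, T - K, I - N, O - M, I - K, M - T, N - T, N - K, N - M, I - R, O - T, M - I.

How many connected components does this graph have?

From I: component {I, J, K, M, N, O, P, Q, R, T}.
From L: component {L, S}.
That's 2 components.

2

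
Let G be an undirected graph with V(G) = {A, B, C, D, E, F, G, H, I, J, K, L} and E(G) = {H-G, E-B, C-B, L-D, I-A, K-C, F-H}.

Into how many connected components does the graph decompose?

5

From A: component {A, I}.
From B: component {B, C, E, K}.
From D: component {D, L}.
From F: component {F, G, H}.
From J: component {J}.
That's 5 components.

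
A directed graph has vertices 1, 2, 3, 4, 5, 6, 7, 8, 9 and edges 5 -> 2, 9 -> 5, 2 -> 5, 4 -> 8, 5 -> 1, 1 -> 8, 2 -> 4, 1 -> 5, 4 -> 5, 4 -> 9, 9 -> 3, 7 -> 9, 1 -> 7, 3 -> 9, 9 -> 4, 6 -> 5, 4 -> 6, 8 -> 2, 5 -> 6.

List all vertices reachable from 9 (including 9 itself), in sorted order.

Start at 9.
Its neighbours: 3, 4, 5.
Then their neighbours: 1, 2, 6, 8.
Then next layer: 7.
Every vertex is now reached.

1, 2, 3, 4, 5, 6, 7, 8, 9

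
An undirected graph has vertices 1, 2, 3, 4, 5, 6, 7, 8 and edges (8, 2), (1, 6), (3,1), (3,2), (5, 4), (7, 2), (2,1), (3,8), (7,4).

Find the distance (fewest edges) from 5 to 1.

Distance 0: 5.
Distance 1: 4.
Distance 2: 7.
Distance 3: 2.
Distance 4: 1, 3, 8 — contains 1.

4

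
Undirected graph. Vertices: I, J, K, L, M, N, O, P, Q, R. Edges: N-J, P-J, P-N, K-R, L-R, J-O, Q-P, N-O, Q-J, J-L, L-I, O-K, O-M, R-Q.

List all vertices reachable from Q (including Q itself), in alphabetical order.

I, J, K, L, M, N, O, P, Q, R

Start at Q.
Its neighbours: J, P, R.
Then their neighbours: K, L, N, O.
Then next layer: I, M.
Every vertex is now reached.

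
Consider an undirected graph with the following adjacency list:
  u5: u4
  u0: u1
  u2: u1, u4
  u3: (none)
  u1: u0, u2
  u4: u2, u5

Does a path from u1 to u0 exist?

Explore from u1.
Distance 1: reach u0, u2.
Found u0.

Yes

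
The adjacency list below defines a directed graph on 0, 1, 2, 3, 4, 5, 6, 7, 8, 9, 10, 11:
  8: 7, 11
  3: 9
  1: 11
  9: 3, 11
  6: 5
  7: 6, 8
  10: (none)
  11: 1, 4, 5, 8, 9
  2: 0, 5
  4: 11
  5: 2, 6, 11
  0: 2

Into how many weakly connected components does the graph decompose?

2

From 0: component {0, 1, 2, 3, 4, 5, 6, 7, 8, 9, 11}.
From 10: component {10}.
That's 2 components.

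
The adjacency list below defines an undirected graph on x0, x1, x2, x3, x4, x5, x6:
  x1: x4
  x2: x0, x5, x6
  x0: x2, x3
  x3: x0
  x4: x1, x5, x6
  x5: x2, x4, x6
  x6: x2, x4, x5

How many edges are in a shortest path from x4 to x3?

4

Distance 0: x4.
Distance 1: x1, x5, x6.
Distance 2: x2.
Distance 3: x0.
Distance 4: x3 — contains x3.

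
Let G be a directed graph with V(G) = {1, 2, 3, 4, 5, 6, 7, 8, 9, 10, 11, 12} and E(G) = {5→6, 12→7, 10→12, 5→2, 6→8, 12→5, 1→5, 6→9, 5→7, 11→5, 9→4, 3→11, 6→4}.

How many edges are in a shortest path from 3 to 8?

4

Distance 0: 3.
Distance 1: 11.
Distance 2: 5.
Distance 3: 2, 6, 7.
Distance 4: 4, 8, 9 — contains 8.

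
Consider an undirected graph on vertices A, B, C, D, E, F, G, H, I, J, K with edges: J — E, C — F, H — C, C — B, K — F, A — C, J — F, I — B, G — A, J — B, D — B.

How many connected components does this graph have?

1

From A: component {A, B, C, D, E, F, G, H, I, J, K}.
That's 1 component.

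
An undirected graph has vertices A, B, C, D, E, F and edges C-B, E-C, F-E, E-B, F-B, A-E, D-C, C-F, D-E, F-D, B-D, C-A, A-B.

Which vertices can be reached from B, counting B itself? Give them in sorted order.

A, B, C, D, E, F

Start at B.
Its neighbours: A, C, D, E, F.
Every vertex is now reached.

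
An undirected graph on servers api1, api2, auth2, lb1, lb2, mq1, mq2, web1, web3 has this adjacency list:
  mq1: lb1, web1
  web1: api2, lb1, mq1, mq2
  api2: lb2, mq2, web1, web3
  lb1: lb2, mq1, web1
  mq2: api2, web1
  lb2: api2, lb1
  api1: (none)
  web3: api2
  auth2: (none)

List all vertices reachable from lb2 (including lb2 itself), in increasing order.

api2, lb1, lb2, mq1, mq2, web1, web3

Start at lb2.
Its neighbours: api2, lb1.
Then their neighbours: mq1, mq2, web1, web3.
Nothing further is reachable.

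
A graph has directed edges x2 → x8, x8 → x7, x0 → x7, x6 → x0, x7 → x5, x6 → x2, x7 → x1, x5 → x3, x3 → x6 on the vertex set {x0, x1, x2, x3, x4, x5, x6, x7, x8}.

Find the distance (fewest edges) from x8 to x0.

Distance 0: x8.
Distance 1: x7.
Distance 2: x1, x5.
Distance 3: x3.
Distance 4: x6.
Distance 5: x0, x2 — contains x0.

5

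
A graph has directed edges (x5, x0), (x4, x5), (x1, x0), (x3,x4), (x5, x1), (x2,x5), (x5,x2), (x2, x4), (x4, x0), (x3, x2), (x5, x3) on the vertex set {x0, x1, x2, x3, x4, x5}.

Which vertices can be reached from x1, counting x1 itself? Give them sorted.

Start at x1.
Its neighbours: x0.
Nothing further is reachable.

x0, x1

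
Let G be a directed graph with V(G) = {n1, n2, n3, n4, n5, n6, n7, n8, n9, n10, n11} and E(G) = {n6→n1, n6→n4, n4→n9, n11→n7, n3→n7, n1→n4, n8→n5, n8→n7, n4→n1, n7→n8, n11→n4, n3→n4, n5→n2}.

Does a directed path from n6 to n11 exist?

No

Explore from n6.
Distance 1: reach n1, n4.
Distance 2: reach n9.
The search from n6 is exhausted; no directed path reaches n11.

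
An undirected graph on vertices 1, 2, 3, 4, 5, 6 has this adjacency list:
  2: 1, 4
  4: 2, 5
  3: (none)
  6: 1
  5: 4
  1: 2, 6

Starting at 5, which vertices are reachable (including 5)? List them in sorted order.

Start at 5.
Its neighbours: 4.
Then their neighbours: 2.
Then next layer: 1.
Then next layer: 6.
Nothing further is reachable.

1, 2, 4, 5, 6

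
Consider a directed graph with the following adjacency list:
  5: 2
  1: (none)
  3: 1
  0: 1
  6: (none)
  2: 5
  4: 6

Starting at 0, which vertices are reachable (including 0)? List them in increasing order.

0, 1

Start at 0.
Its neighbours: 1.
Nothing further is reachable.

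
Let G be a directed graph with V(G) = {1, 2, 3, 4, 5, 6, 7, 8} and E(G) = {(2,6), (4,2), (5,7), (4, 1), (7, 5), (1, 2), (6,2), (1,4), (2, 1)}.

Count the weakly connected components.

4

From 1: component {1, 2, 4, 6}.
From 3: component {3}.
From 5: component {5, 7}.
From 8: component {8}.
That's 4 components.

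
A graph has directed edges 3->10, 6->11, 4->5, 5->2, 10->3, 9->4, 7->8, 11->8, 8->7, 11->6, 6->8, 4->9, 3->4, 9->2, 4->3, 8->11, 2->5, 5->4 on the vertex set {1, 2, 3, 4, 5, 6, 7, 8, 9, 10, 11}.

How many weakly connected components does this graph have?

From 1: component {1}.
From 2: component {2, 3, 4, 5, 9, 10}.
From 6: component {6, 7, 8, 11}.
That's 3 components.

3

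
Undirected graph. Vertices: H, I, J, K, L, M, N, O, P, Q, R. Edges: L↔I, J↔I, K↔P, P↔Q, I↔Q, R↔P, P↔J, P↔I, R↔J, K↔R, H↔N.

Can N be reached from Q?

No

Explore from Q.
Distance 1: reach I, P.
Distance 2: reach J, K, L, R.
The search is exhausted without reaching N; it lies in a different component.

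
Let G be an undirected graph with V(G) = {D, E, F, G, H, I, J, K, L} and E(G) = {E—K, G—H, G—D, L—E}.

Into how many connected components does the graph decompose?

From D: component {D, G, H}.
From E: component {E, K, L}.
From F: component {F}.
From I: component {I}.
From J: component {J}.
That's 5 components.

5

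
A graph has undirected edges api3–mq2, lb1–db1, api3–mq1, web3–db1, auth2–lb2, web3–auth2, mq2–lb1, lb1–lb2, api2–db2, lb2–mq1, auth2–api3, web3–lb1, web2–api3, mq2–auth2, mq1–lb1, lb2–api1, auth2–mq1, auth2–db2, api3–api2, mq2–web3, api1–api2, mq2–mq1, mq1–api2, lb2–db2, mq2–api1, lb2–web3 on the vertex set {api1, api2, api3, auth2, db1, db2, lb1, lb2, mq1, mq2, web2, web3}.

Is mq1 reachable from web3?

Explore from web3.
Distance 1: reach auth2, db1, lb1, lb2, mq2.
Distance 2: reach api1, api3, db2, mq1.
Found mq1.

Yes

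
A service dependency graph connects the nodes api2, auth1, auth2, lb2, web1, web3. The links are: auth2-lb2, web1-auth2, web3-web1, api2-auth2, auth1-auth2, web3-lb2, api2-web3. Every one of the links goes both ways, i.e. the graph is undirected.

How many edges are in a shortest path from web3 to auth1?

3

Distance 0: web3.
Distance 1: api2, lb2, web1.
Distance 2: auth2.
Distance 3: auth1 — contains auth1.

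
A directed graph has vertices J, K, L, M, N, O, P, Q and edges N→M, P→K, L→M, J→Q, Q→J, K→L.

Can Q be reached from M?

No

M has no outgoing edges, so nothing is reachable from it.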